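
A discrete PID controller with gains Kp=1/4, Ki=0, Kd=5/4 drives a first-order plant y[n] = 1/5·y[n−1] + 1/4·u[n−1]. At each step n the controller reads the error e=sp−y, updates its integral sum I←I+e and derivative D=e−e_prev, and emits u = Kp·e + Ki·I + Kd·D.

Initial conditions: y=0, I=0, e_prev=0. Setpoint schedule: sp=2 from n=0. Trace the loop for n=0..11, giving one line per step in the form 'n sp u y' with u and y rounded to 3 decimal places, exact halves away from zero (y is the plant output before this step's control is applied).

(exact arithmetic carried between steps; '≈' marks a value shown rounded to 6 d.p. or computed from one; I and e_prev carry over from the previous line; the table rounds u and y to 3 d.p., halves away from zero)
n=0: y=0, sp=2, e=sp−y=2; I=2, D=e−e_prev=2; u=1/4·2+0·2+5/4·2=3; next y=1/5·0+1/4·3=0.75
n=1: y=0.75, sp=2, e=sp−y=1.25; I=3.25, D=e−e_prev=-0.75; u=1/4·1.25+0·3.25+5/4·(-0.75)=-0.625; next y=1/5·0.75+1/4·(-0.625)=-0.00625
n=2: y=-0.00625, sp=2, e=sp−y=2.00625; I=5.25625, D=e−e_prev=0.75625; u=1/4·2.00625+0·5.25625+5/4·0.75625=1.446875; next y=1/5·(-0.00625)+1/4·1.446875≈0.360469
n=3: y≈0.360469, sp=2, e=sp−y≈1.639531; I≈6.895781, D=e−e_prev≈-0.366719; u=1/4·1.639531+0·6.895781+5/4·(-0.366719)≈-0.048516; next y=1/5·0.360469+1/4·(-0.048516)≈0.059965
n=4: y≈0.059965, sp=2, e=sp−y≈1.940035; I≈8.835816, D=e−e_prev≈0.300504; u=1/4·1.940035+0·8.835816+5/4·0.300504≈0.860639; next y=1/5·0.059965+1/4·0.860639≈0.227153
n=5: y≈0.227153, sp=2, e=sp−y≈1.772847; I≈10.608664, D=e−e_prev≈-0.167188; u=1/4·1.772847+0·10.608664+5/4·(-0.167188)≈0.234227; next y=1/5·0.227153+1/4·0.234227≈0.103987
n=6: y≈0.103987, sp=2, e=sp−y≈1.896013; I≈12.504676, D=e−e_prev≈0.123165; u=1/4·1.896013+0·12.504676+5/4·0.123165≈0.627960; next y=1/5·0.103987+1/4·0.627960≈0.177787
n=7: y≈0.177787, sp=2, e=sp−y≈1.822213; I≈14.326889, D=e−e_prev≈-0.073800; u=1/4·1.822213+0·14.326889+5/4·(-0.073800)≈0.363303; next y=1/5·0.177787+1/4·0.363303≈0.126383
n=8: y≈0.126383, sp=2, e=sp−y≈1.873617; I≈16.200506, D=e−e_prev≈0.051404; u=1/4·1.873617+0·16.200506+5/4·0.051404≈0.532659; next y=1/5·0.126383+1/4·0.532659≈0.158442
n=9: y≈0.158442, sp=2, e=sp−y≈1.841558; I≈18.042064, D=e−e_prev≈-0.032058; u=1/4·1.841558+0·18.042064+5/4·(-0.032058)≈0.420317; next y=1/5·0.158442+1/4·0.420317≈0.136767
n=10: y≈0.136767, sp=2, e=sp−y≈1.863233; I≈19.905297, D=e−e_prev≈0.021674; u=1/4·1.863233+0·19.905297+5/4·0.021674≈0.492901; next y=1/5·0.136767+1/4·0.492901≈0.150579
n=11: y≈0.150579, sp=2, e=sp−y≈1.849421; I≈21.754718, D=e−e_prev≈-0.013811; u=1/4·1.849421+0·21.754718+5/4·(-0.013811)≈0.445091; next y=1/5·0.150579+1/4·0.445091≈0.141389

0 2 3.000 0.000
1 2 -0.625 0.750
2 2 1.447 -0.006
3 2 -0.049 0.360
4 2 0.861 0.060
5 2 0.234 0.227
6 2 0.628 0.104
7 2 0.363 0.178
8 2 0.533 0.126
9 2 0.420 0.158
10 2 0.493 0.137
11 2 0.445 0.151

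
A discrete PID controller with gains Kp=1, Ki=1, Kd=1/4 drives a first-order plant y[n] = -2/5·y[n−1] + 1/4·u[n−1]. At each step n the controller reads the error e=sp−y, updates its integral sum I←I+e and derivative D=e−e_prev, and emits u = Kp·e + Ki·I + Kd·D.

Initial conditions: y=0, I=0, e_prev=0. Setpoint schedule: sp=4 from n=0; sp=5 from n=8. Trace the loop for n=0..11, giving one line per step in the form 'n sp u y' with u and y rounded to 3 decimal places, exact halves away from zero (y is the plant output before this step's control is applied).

(exact arithmetic carried between steps; '≈' marks a value shown rounded to 6 d.p. or computed from one; I and e_prev carry over from the previous line; the table rounds u and y to 3 d.p., halves away from zero)
n=0: y=0, sp=4, e=sp−y=4; I=4, D=e−e_prev=4; u=1·4+1·4+1/4·4=9; next y=-2/5·0+1/4·9=2.25
n=1: y=2.25, sp=4, e=sp−y=1.75; I=5.75, D=e−e_prev=-2.25; u=1·1.75+1·5.75+1/4·(-2.25)=6.9375; next y=-2/5·2.25+1/4·6.9375=0.834375
n=2: y=0.834375, sp=4, e=sp−y=3.165625; I=8.915625, D=e−e_prev=1.415625; u=1·3.165625+1·8.915625+1/4·1.415625≈12.435156; next y=-2/5·0.834375+1/4·12.435156≈2.775039
n=3: y≈2.775039, sp=4, e=sp−y≈1.224961; I≈10.140586, D=e−e_prev≈-1.940664; u=1·1.224961+1·10.140586+1/4·(-1.940664)≈10.880381; next y=-2/5·2.775039+1/4·10.880381≈1.610080
n=4: y≈1.610080, sp=4, e=sp−y≈2.389920; I≈12.530506, D=e−e_prev≈1.164959; u=1·2.389920+1·12.530506+1/4·1.164959≈15.211667; next y=-2/5·1.610080+1/4·15.211667≈3.158885
n=5: y≈3.158885, sp=4, e=sp−y≈0.841115; I≈13.371622, D=e−e_prev≈-1.548805; u=1·0.841115+1·13.371622+1/4·(-1.548805)≈13.825535; next y=-2/5·3.158885+1/4·13.825535≈2.192830
n=6: y≈2.192830, sp=4, e=sp−y≈1.807170; I≈15.178792, D=e−e_prev≈0.966055; u=1·1.807170+1·15.178792+1/4·0.966055≈17.227475; next y=-2/5·2.192830+1/4·17.227475≈3.429737
n=7: y≈3.429737, sp=4, e=sp−y≈0.570263; I≈15.749055, D=e−e_prev≈-1.236907; u=1·0.570263+1·15.749055+1/4·(-1.236907)≈16.010091; next y=-2/5·3.429737+1/4·16.010091≈2.630628
n=8: y≈2.630628, sp=5, e=sp−y≈2.369372; I≈18.118427, D=e−e_prev≈1.799109; u=1·2.369372+1·18.118427+1/4·1.799109≈20.937576; next y=-2/5·2.630628+1/4·20.937576≈4.182143
n=9: y≈4.182143, sp=5, e=sp−y≈0.817857; I≈18.936284, D=e−e_prev≈-1.551515; u=1·0.817857+1·18.936284+1/4·(-1.551515)≈19.366262; next y=-2/5·4.182143+1/4·19.366262≈3.168709
n=10: y≈3.168709, sp=5, e=sp−y≈1.831291; I≈20.767575, D=e−e_prev≈1.013434; u=1·1.831291+1·20.767575+1/4·1.013434≈22.852225; next y=-2/5·3.168709+1/4·22.852225≈4.445573
n=11: y≈4.445573, sp=5, e=sp−y≈0.554427; I≈21.322002, D=e−e_prev≈-1.276864; u=1·0.554427+1·21.322002+1/4·(-1.276864)≈21.557213; next y=-2/5·4.445573+1/4·21.557213≈3.611074

0 4 9.000 0.000
1 4 6.938 2.250
2 4 12.435 0.834
3 4 10.880 2.775
4 4 15.212 1.610
5 4 13.826 3.159
6 4 17.227 2.193
7 4 16.010 3.430
8 5 20.938 2.631
9 5 19.366 4.182
10 5 22.852 3.169
11 5 21.557 4.446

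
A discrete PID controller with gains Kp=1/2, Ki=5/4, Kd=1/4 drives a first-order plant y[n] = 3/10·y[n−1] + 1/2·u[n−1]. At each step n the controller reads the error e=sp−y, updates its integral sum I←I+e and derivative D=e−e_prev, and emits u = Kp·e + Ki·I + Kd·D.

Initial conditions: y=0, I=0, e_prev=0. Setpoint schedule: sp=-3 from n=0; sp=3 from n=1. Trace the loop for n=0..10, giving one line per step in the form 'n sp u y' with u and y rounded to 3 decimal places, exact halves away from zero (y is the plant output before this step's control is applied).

(exact arithmetic carried between steps; '≈' marks a value shown rounded to 6 d.p. or computed from one; I and e_prev carry over from the previous line; the table rounds u and y to 3 d.p., halves away from zero)
n=0: y=0, sp=-3, e=sp−y=-3; I=-3, D=e−e_prev=-3; u=1/2·(-3)+5/4·(-3)+1/4·(-3)=-6; next y=3/10·0+1/2·(-6)=-3
n=1: y=-3, sp=3, e=sp−y=6; I=3, D=e−e_prev=9; u=1/2·6+5/4·3+1/4·9=9; next y=3/10·(-3)+1/2·9=3.6
n=2: y=3.6, sp=3, e=sp−y=-0.6; I=2.4, D=e−e_prev=-6.6; u=1/2·(-0.6)+5/4·2.4+1/4·(-6.6)=1.05; next y=3/10·3.6+1/2·1.05=1.605
n=3: y=1.605, sp=3, e=sp−y=1.395; I=3.795, D=e−e_prev=1.995; u=1/2·1.395+5/4·3.795+1/4·1.995=5.94; next y=3/10·1.605+1/2·5.94=3.4515
n=4: y=3.4515, sp=3, e=sp−y=-0.4515; I=3.3435, D=e−e_prev=-1.8465; u=1/2·(-0.4515)+5/4·3.3435+1/4·(-1.8465)=3.492; next y=3/10·3.4515+1/2·3.492=2.78145
n=5: y=2.78145, sp=3, e=sp−y=0.21855; I=3.56205, D=e−e_prev=0.67005; u=1/2·0.21855+5/4·3.56205+1/4·0.67005=4.72935; next y=3/10·2.78145+1/2·4.72935=3.19911
n=6: y=3.19911, sp=3, e=sp−y=-0.19911; I=3.36294, D=e−e_prev=-0.41766; u=1/2·(-0.19911)+5/4·3.36294+1/4·(-0.41766)=3.999705; next y=3/10·3.19911+1/2·3.999705≈2.959586
n=7: y≈2.959586, sp=3, e=sp−y≈0.040415; I≈3.403355, D=e−e_prev≈0.239525; u=1/2·0.040415+5/4·3.403355+1/4·0.239525≈4.334282; next y=3/10·2.959586+1/2·4.334282≈3.055016
n=8: y≈3.055016, sp=3, e=sp−y≈-0.055016; I≈3.348338, D=e−e_prev≈-0.095431; u=1/2·(-0.055016)+5/4·3.348338+1/4·(-0.095431)≈4.134057; next y=3/10·3.055016+1/2·4.134057≈2.983533
n=9: y≈2.983533, sp=3, e=sp−y≈0.016467; I≈3.364805, D=e−e_prev≈0.071483; u=1/2·0.016467+5/4·3.364805+1/4·0.071483≈4.232110; next y=3/10·2.983533+1/2·4.232110≈3.011115
n=10: y≈3.011115, sp=3, e=sp−y≈-0.011115; I≈3.353690, D=e−e_prev≈-0.027582; u=1/2·(-0.011115)+5/4·3.353690+1/4·(-0.027582)≈4.179659; next y=3/10·3.011115+1/2·4.179659≈2.993164

0 -3 -6.000 0.000
1 3 9.000 -3.000
2 3 1.050 3.600
3 3 5.940 1.605
4 3 3.492 3.452
5 3 4.729 2.781
6 3 4.000 3.199
7 3 4.334 2.960
8 3 4.134 3.055
9 3 4.232 2.984
10 3 4.180 3.011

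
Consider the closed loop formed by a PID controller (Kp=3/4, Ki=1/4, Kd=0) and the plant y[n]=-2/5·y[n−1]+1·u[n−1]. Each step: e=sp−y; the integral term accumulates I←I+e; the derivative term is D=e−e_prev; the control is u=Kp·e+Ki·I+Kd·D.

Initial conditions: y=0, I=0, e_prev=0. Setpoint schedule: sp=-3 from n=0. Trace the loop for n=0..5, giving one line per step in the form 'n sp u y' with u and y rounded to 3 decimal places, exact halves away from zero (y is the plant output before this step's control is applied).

(exact arithmetic carried between steps; '≈' marks a value shown rounded to 6 d.p. or computed from one; I and e_prev carry over from the previous line; the table rounds u and y to 3 d.p., halves away from zero)
n=0: y=0, sp=-3, e=sp−y=-3; I=-3, D=e−e_prev=-3; u=3/4·(-3)+1/4·(-3)+0·(-3)=-3; next y=-2/5·0+1·(-3)=-3
n=1: y=-3, sp=-3, e=sp−y=0; I=-3, D=e−e_prev=3; u=3/4·0+1/4·(-3)+0·3=-0.75; next y=-2/5·(-3)+1·(-0.75)=0.45
n=2: y=0.45, sp=-3, e=sp−y=-3.45; I=-6.45, D=e−e_prev=-3.45; u=3/4·(-3.45)+1/4·(-6.45)+0·(-3.45)=-4.2; next y=-2/5·0.45+1·(-4.2)=-4.38
n=3: y=-4.38, sp=-3, e=sp−y=1.38; I=-5.07, D=e−e_prev=4.83; u=3/4·1.38+1/4·(-5.07)+0·4.83=-0.2325; next y=-2/5·(-4.38)+1·(-0.2325)=1.5195
n=4: y=1.5195, sp=-3, e=sp−y=-4.5195; I=-9.5895, D=e−e_prev=-5.8995; u=3/4·(-4.5195)+1/4·(-9.5895)+0·(-5.8995)=-5.787; next y=-2/5·1.5195+1·(-5.787)=-6.3948
n=5: y=-6.3948, sp=-3, e=sp−y=3.3948; I=-6.1947, D=e−e_prev=7.9143; u=3/4·3.3948+1/4·(-6.1947)+0·7.9143=0.997425; next y=-2/5·(-6.3948)+1·0.997425=3.555345

0 -3 -3.000 0.000
1 -3 -0.750 -3.000
2 -3 -4.200 0.450
3 -3 -0.233 -4.380
4 -3 -5.787 1.520
5 -3 0.997 -6.395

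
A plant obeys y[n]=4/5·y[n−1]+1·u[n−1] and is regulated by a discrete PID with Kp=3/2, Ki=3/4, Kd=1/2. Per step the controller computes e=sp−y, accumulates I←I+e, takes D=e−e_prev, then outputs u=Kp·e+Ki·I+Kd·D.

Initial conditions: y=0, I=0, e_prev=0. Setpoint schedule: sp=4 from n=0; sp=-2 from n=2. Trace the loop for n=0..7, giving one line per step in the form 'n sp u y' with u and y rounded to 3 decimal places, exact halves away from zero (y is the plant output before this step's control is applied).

(exact arithmetic carried between steps; '≈' marks a value shown rounded to 6 d.p. or computed from one; I and e_prev carry over from the previous line; the table rounds u and y to 3 d.p., halves away from zero)
n=0: y=0, sp=4, e=sp−y=4; I=4, D=e−e_prev=4; u=3/2·4+3/4·4+1/2·4=11; next y=4/5·0+1·11=11
n=1: y=11, sp=4, e=sp−y=-7; I=-3, D=e−e_prev=-11; u=3/2·(-7)+3/4·(-3)+1/2·(-11)=-18.25; next y=4/5·11+1·(-18.25)=-9.45
n=2: y=-9.45, sp=-2, e=sp−y=7.45; I=4.45, D=e−e_prev=14.45; u=3/2·7.45+3/4·4.45+1/2·14.45=21.7375; next y=4/5·(-9.45)+1·21.7375=14.1775
n=3: y=14.1775, sp=-2, e=sp−y=-16.1775; I=-11.7275, D=e−e_prev=-23.6275; u=3/2·(-16.1775)+3/4·(-11.7275)+1/2·(-23.6275)=-44.875625; next y=4/5·14.1775+1·(-44.875625)=-33.533625
n=4: y=-33.533625, sp=-2, e=sp−y=31.533625; I=19.806125, D=e−e_prev=47.711125; u=3/2·31.533625+3/4·19.806125+1/2·47.711125≈86.010594; next y=4/5·(-33.533625)+1·86.010594≈59.183694
n=5: y≈59.183694, sp=-2, e=sp−y≈-61.183694; I≈-41.377569, D=e−e_prev≈-92.717319; u=3/2·(-61.183694)+3/4·(-41.377569)+1/2·(-92.717319)≈-169.167377; next y=4/5·59.183694+1·(-169.167377)≈-121.820422
n=6: y≈-121.820422, sp=-2, e=sp−y≈119.820422; I≈78.442853, D=e−e_prev≈181.004115; u=3/2·119.820422+3/4·78.442853+1/2·181.004115≈329.064830; next y=4/5·(-121.820422)+1·329.064830≈231.608492
n=7: y≈231.608492, sp=-2, e=sp−y≈-233.608492; I≈-155.165640, D=e−e_prev≈-353.428914; u=3/2·(-233.608492)+3/4·(-155.165640)+1/2·(-353.428914)≈-643.501425; next y=4/5·231.608492+1·(-643.501425)≈-458.214631

0 4 11.000 0.000
1 4 -18.250 11.000
2 -2 21.738 -9.450
3 -2 -44.876 14.178
4 -2 86.011 -33.534
5 -2 -169.167 59.184
6 -2 329.065 -121.820
7 -2 -643.501 231.608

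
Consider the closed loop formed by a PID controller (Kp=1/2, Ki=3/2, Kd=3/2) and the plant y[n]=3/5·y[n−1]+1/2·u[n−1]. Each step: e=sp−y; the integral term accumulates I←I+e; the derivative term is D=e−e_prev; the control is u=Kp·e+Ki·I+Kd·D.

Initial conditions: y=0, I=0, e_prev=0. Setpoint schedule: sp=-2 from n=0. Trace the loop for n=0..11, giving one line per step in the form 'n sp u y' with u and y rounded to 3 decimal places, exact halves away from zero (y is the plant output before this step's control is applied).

(exact arithmetic carried between steps; '≈' marks a value shown rounded to 6 d.p. or computed from one; I and e_prev carry over from the previous line; the table rounds u and y to 3 d.p., halves away from zero)
n=0: y=0, sp=-2, e=sp−y=-2; I=-2, D=e−e_prev=-2; u=1/2·(-2)+3/2·(-2)+3/2·(-2)=-7; next y=3/5·0+1/2·(-7)=-3.5
n=1: y=-3.5, sp=-2, e=sp−y=1.5; I=-0.5, D=e−e_prev=3.5; u=1/2·1.5+3/2·(-0.5)+3/2·3.5=5.25; next y=3/5·(-3.5)+1/2·5.25=0.525
n=2: y=0.525, sp=-2, e=sp−y=-2.525; I=-3.025, D=e−e_prev=-4.025; u=1/2·(-2.525)+3/2·(-3.025)+3/2·(-4.025)=-11.8375; next y=3/5·0.525+1/2·(-11.8375)=-5.60375
n=3: y=-5.60375, sp=-2, e=sp−y=3.60375; I=0.57875, D=e−e_prev=6.12875; u=1/2·3.60375+3/2·0.57875+3/2·6.12875=11.863125; next y=3/5·(-5.60375)+1/2·11.863125≈2.569313
n=4: y≈2.569313, sp=-2, e=sp−y≈-4.569313; I≈-3.990563, D=e−e_prev≈-8.173063; u=1/2·(-4.569313)+3/2·(-3.990563)+3/2·(-8.173063)≈-20.530094; next y=3/5·2.569313+1/2·(-20.530094)≈-8.723459
n=5: y≈-8.723459, sp=-2, e=sp−y≈6.723459; I≈2.732897, D=e−e_prev≈11.292772; u=1/2·6.723459+3/2·2.732897+3/2·11.292772≈24.400233; next y=3/5·(-8.723459)+1/2·24.400233≈6.966041
n=6: y≈6.966041, sp=-2, e=sp−y≈-8.966041; I≈-6.233144, D=e−e_prev≈-15.689500; u=1/2·(-8.966041)+3/2·(-6.233144)+3/2·(-15.689500)≈-37.366986; next y=3/5·6.966041+1/2·(-37.366986)≈-14.503869
n=7: y≈-14.503869, sp=-2, e=sp−y≈12.503869; I≈6.270725, D=e−e_prev≈21.469910; u=1/2·12.503869+3/2·6.270725+3/2·21.469910≈47.862886; next y=3/5·(-14.503869)+1/2·47.862886≈15.229122
n=8: y≈15.229122, sp=-2, e=sp−y≈-17.229122; I≈-10.958397, D=e−e_prev≈-29.732991; u=1/2·(-17.229122)+3/2·(-10.958397)+3/2·(-29.732991)≈-69.651642; next y=3/5·15.229122+1/2·(-69.651642)≈-25.688348
n=9: y≈-25.688348, sp=-2, e=sp−y≈23.688348; I≈12.729951, D=e−e_prev≈40.917470; u=1/2·23.688348+3/2·12.729951+3/2·40.917470≈92.315305; next y=3/5·(-25.688348)+1/2·92.315305≈30.744644
n=10: y≈30.744644, sp=-2, e=sp−y≈-32.744644; I≈-20.014693, D=e−e_prev≈-56.432992; u=1/2·(-32.744644)+3/2·(-20.014693)+3/2·(-56.432992)≈-131.043849; next y=3/5·30.744644+1/2·(-131.043849)≈-47.075138
n=11: y≈-47.075138, sp=-2, e=sp−y≈45.075138; I≈25.060445, D=e−e_prev≈77.819782; u=1/2·45.075138+3/2·25.060445+3/2·77.819782≈176.857910; next y=3/5·(-47.075138)+1/2·176.857910≈60.183872

0 -2 -7.000 0.000
1 -2 5.250 -3.500
2 -2 -11.838 0.525
3 -2 11.863 -5.604
4 -2 -20.530 2.569
5 -2 24.400 -8.723
6 -2 -37.367 6.966
7 -2 47.863 -14.504
8 -2 -69.652 15.229
9 -2 92.315 -25.688
10 -2 -131.044 30.745
11 -2 176.858 -47.075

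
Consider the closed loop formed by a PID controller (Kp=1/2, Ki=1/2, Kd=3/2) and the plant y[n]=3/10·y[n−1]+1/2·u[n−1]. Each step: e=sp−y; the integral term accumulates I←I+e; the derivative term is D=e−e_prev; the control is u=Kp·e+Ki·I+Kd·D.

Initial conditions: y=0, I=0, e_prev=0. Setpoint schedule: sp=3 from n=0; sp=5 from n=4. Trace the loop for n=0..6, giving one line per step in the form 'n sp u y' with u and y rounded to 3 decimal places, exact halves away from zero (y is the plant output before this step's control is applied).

0 3 7.500 0.000
1 3 -4.875 3.750
2 3 13.031 -1.313
3 3 -10.992 6.122
4 5 28.052 -3.660
5 5 -26.760 12.928
6 5 50.231 -9.501

(exact arithmetic carried between steps; '≈' marks a value shown rounded to 6 d.p. or computed from one; I and e_prev carry over from the previous line; the table rounds u and y to 3 d.p., halves away from zero)
n=0: y=0, sp=3, e=sp−y=3; I=3, D=e−e_prev=3; u=1/2·3+1/2·3+3/2·3=7.5; next y=3/10·0+1/2·7.5=3.75
n=1: y=3.75, sp=3, e=sp−y=-0.75; I=2.25, D=e−e_prev=-3.75; u=1/2·(-0.75)+1/2·2.25+3/2·(-3.75)=-4.875; next y=3/10·3.75+1/2·(-4.875)=-1.3125
n=2: y=-1.3125, sp=3, e=sp−y=4.3125; I=6.5625, D=e−e_prev=5.0625; u=1/2·4.3125+1/2·6.5625+3/2·5.0625=13.03125; next y=3/10·(-1.3125)+1/2·13.03125=6.121875
n=3: y=6.121875, sp=3, e=sp−y=-3.121875; I=3.440625, D=e−e_prev=-7.434375; u=1/2·(-3.121875)+1/2·3.440625+3/2·(-7.434375)≈-10.992188; next y=3/10·6.121875+1/2·(-10.992188)≈-3.659531
n=4: y≈-3.659531, sp=5, e=sp−y≈8.659531; I≈12.100156, D=e−e_prev≈11.781406; u=1/2·8.659531+1/2·12.100156+3/2·11.781406≈28.051953; next y=3/10·(-3.659531)+1/2·28.051953≈12.928117
n=5: y≈12.928117, sp=5, e=sp−y≈-7.928117; I≈4.172039, D=e−e_prev≈-16.587648; u=1/2·(-7.928117)+1/2·4.172039+3/2·(-16.587648)≈-26.759512; next y=3/10·12.928117+1/2·(-26.759512)≈-9.501321
n=6: y≈-9.501321, sp=5, e=sp−y≈14.501321; I≈18.673360, D=e−e_prev≈22.429438; u=1/2·14.501321+1/2·18.673360+3/2·22.429438≈50.231497; next y=3/10·(-9.501321)+1/2·50.231497≈22.265352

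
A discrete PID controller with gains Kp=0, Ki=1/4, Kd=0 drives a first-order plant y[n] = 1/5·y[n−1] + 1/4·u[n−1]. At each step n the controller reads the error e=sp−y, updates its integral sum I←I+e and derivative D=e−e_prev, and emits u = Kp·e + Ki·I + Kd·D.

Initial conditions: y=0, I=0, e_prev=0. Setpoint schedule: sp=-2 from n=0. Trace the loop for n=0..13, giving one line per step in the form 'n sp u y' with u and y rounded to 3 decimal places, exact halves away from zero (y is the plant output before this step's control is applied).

(exact arithmetic carried between steps; '≈' marks a value shown rounded to 6 d.p. or computed from one; I and e_prev carry over from the previous line; the table rounds u and y to 3 d.p., halves away from zero)
n=0: y=0, sp=-2, e=sp−y=-2; I=-2, D=e−e_prev=-2; u=0·(-2)+1/4·(-2)+0·(-2)=-0.5; next y=1/5·0+1/4·(-0.5)=-0.125
n=1: y=-0.125, sp=-2, e=sp−y=-1.875; I=-3.875, D=e−e_prev=0.125; u=0·(-1.875)+1/4·(-3.875)+0·0.125=-0.96875; next y=1/5·(-0.125)+1/4·(-0.96875)≈-0.267188
n=2: y≈-0.267188, sp=-2, e=sp−y≈-1.732813; I≈-5.607813, D=e−e_prev≈0.142188; u=0·(-1.732813)+1/4·(-5.607813)+0·0.142188≈-1.401953; next y=1/5·(-0.267188)+1/4·(-1.401953)≈-0.403926
n=3: y≈-0.403926, sp=-2, e=sp−y≈-1.596074; I≈-7.203887, D=e−e_prev≈0.136738; u=0·(-1.596074)+1/4·(-7.203887)+0·0.136738≈-1.800972; next y=1/5·(-0.403926)+1/4·(-1.800972)≈-0.531028
n=4: y≈-0.531028, sp=-2, e=sp−y≈-1.468972; I≈-8.672859, D=e−e_prev≈0.127102; u=0·(-1.468972)+1/4·(-8.672859)+0·0.127102≈-2.168215; next y=1/5·(-0.531028)+1/4·(-2.168215)≈-0.648259
n=5: y≈-0.648259, sp=-2, e=sp−y≈-1.351741; I≈-10.024599, D=e−e_prev≈0.117231; u=0·(-1.351741)+1/4·(-10.024599)+0·0.117231≈-2.506150; next y=1/5·(-0.648259)+1/4·(-2.506150)≈-0.756189
n=6: y≈-0.756189, sp=-2, e=sp−y≈-1.243811; I≈-11.268410, D=e−e_prev≈0.107930; u=0·(-1.243811)+1/4·(-11.268410)+0·0.107930≈-2.817103; next y=1/5·(-0.756189)+1/4·(-2.817103)≈-0.855513
n=7: y≈-0.855513, sp=-2, e=sp−y≈-1.144487; I≈-12.412897, D=e−e_prev≈0.099324; u=0·(-1.144487)+1/4·(-12.412897)+0·0.099324≈-3.103224; next y=1/5·(-0.855513)+1/4·(-3.103224)≈-0.946909
n=8: y≈-0.946909, sp=-2, e=sp−y≈-1.053091; I≈-13.465988, D=e−e_prev≈0.091395; u=0·(-1.053091)+1/4·(-13.465988)+0·0.091395≈-3.366497; next y=1/5·(-0.946909)+1/4·(-3.366497)≈-1.031006
n=9: y≈-1.031006, sp=-2, e=sp−y≈-0.968994; I≈-14.434982, D=e−e_prev≈0.084097; u=0·(-0.968994)+1/4·(-14.434982)+0·0.084097≈-3.608745; next y=1/5·(-1.031006)+1/4·(-3.608745)≈-1.108388
n=10: y≈-1.108388, sp=-2, e=sp−y≈-0.891612; I≈-15.326594, D=e−e_prev≈0.077382; u=0·(-0.891612)+1/4·(-15.326594)+0·0.077382≈-3.831649; next y=1/5·(-1.108388)+1/4·(-3.831649)≈-1.179590
n=11: y≈-1.179590, sp=-2, e=sp−y≈-0.820410; I≈-16.147005, D=e−e_prev≈0.071202; u=0·(-0.820410)+1/4·(-16.147005)+0·0.071202≈-4.036751; next y=1/5·(-1.179590)+1/4·(-4.036751)≈-1.245106
n=12: y≈-1.245106, sp=-2, e=sp−y≈-0.754894; I≈-16.901899, D=e−e_prev≈0.065516; u=0·(-0.754894)+1/4·(-16.901899)+0·0.065516≈-4.225475; next y=1/5·(-1.245106)+1/4·(-4.225475)≈-1.305390
n=13: y≈-1.305390, sp=-2, e=sp−y≈-0.694610; I≈-17.596509, D=e−e_prev≈0.060284; u=0·(-0.694610)+1/4·(-17.596509)+0·0.060284≈-4.399127; next y=1/5·(-1.305390)+1/4·(-4.399127)≈-1.360860

0 -2 -0.500 0.000
1 -2 -0.969 -0.125
2 -2 -1.402 -0.267
3 -2 -1.801 -0.404
4 -2 -2.168 -0.531
5 -2 -2.506 -0.648
6 -2 -2.817 -0.756
7 -2 -3.103 -0.856
8 -2 -3.366 -0.947
9 -2 -3.609 -1.031
10 -2 -3.832 -1.108
11 -2 -4.037 -1.180
12 -2 -4.225 -1.245
13 -2 -4.399 -1.305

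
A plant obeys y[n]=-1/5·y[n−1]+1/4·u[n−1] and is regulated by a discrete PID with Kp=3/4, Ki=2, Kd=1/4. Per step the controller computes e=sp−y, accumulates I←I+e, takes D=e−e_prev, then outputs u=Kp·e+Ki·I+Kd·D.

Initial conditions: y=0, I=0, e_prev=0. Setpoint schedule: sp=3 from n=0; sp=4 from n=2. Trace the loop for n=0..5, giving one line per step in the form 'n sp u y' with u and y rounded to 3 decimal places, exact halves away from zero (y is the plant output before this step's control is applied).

0 3 9.000 0.000
1 3 7.500 2.250
2 4 15.038 1.425
3 4 13.583 3.474
4 4 17.467 2.701
5 4 16.495 3.827

(exact arithmetic carried between steps; '≈' marks a value shown rounded to 6 d.p. or computed from one; I and e_prev carry over from the previous line; the table rounds u and y to 3 d.p., halves away from zero)
n=0: y=0, sp=3, e=sp−y=3; I=3, D=e−e_prev=3; u=3/4·3+2·3+1/4·3=9; next y=-1/5·0+1/4·9=2.25
n=1: y=2.25, sp=3, e=sp−y=0.75; I=3.75, D=e−e_prev=-2.25; u=3/4·0.75+2·3.75+1/4·(-2.25)=7.5; next y=-1/5·2.25+1/4·7.5=1.425
n=2: y=1.425, sp=4, e=sp−y=2.575; I=6.325, D=e−e_prev=1.825; u=3/4·2.575+2·6.325+1/4·1.825=15.0375; next y=-1/5·1.425+1/4·15.0375=3.474375
n=3: y=3.474375, sp=4, e=sp−y=0.525625; I=6.850625, D=e−e_prev=-2.049375; u=3/4·0.525625+2·6.850625+1/4·(-2.049375)=13.583125; next y=-1/5·3.474375+1/4·13.583125≈2.700906
n=4: y≈2.700906, sp=4, e=sp−y≈1.299094; I≈8.149719, D=e−e_prev≈0.773469; u=3/4·1.299094+2·8.149719+1/4·0.773469≈17.467125; next y=-1/5·2.700906+1/4·17.467125≈3.8266
n=5: y=3.8266, sp=4, e=sp−y=0.1734; I≈8.323119, D=e−e_prev≈-1.125694; u=3/4·0.1734+2·8.323119+1/4·(-1.125694)≈16.494864; next y=-1/5·3.8266+1/4·16.494864≈3.358396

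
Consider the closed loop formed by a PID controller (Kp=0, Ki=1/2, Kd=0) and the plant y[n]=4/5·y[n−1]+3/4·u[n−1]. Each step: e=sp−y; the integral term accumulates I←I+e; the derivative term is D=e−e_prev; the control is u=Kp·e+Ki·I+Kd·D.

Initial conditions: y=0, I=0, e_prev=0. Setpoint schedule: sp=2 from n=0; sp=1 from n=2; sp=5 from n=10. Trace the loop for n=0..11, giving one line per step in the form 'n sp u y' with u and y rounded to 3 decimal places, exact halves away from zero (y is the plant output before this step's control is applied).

0 2 1.000 0.000
1 2 1.625 0.750
2 1 1.216 1.819
3 1 0.532 2.367
4 1 -0.114 2.293
5 1 -0.488 1.749
6 1 -0.505 1.033
7 1 -0.228 0.448
8 1 0.178 0.187
9 1 0.537 0.283
10 5 2.722 0.629
11 5 3.950 2.545

(exact arithmetic carried between steps; '≈' marks a value shown rounded to 6 d.p. or computed from one; I and e_prev carry over from the previous line; the table rounds u and y to 3 d.p., halves away from zero)
n=0: y=0, sp=2, e=sp−y=2; I=2, D=e−e_prev=2; u=0·2+1/2·2+0·2=1; next y=4/5·0+3/4·1=0.75
n=1: y=0.75, sp=2, e=sp−y=1.25; I=3.25, D=e−e_prev=-0.75; u=0·1.25+1/2·3.25+0·(-0.75)=1.625; next y=4/5·0.75+3/4·1.625=1.81875
n=2: y=1.81875, sp=1, e=sp−y=-0.81875; I=2.43125, D=e−e_prev=-2.06875; u=0·(-0.81875)+1/2·2.43125+0·(-2.06875)=1.215625; next y=4/5·1.81875+3/4·1.215625≈2.366719
n=3: y≈2.366719, sp=1, e=sp−y≈-1.366719; I≈1.064531, D=e−e_prev≈-0.547969; u=0·(-1.366719)+1/2·1.064531+0·(-0.547969)≈0.532266; next y=4/5·2.366719+3/4·0.532266≈2.292574
n=4: y≈2.292574, sp=1, e=sp−y≈-1.292574; I≈-0.228043, D=e−e_prev≈0.074145; u=0·(-1.292574)+1/2·(-0.228043)+0·0.074145≈-0.114021; next y=4/5·2.292574+3/4·(-0.114021)≈1.748543
n=5: y≈1.748543, sp=1, e=sp−y≈-0.748543; I≈-0.976586, D=e−e_prev≈0.544031; u=0·(-0.748543)+1/2·(-0.976586)+0·0.544031≈-0.488293; next y=4/5·1.748543+3/4·(-0.488293)≈1.032615
n=6: y≈1.032615, sp=1, e=sp−y≈-0.032615; I≈-1.009201, D=e−e_prev≈0.715928; u=0·(-0.032615)+1/2·(-1.009201)+0·0.715928≈-0.504601; next y=4/5·1.032615+3/4·(-0.504601)≈0.447641
n=7: y≈0.447641, sp=1, e=sp−y≈0.552359; I≈-0.456842, D=e−e_prev≈0.584973; u=0·0.552359+1/2·(-0.456842)+0·0.584973≈-0.228421; next y=4/5·0.447641+3/4·(-0.228421)≈0.186797
n=8: y≈0.186797, sp=1, e=sp−y≈0.813203; I≈0.356360, D=e−e_prev≈0.260844; u=0·0.813203+1/2·0.356360+0·0.260844≈0.178180; next y=4/5·0.186797+3/4·0.178180≈0.283073
n=9: y≈0.283073, sp=1, e=sp−y≈0.716927; I≈1.073287, D=e−e_prev≈-0.096276; u=0·0.716927+1/2·1.073287+0·(-0.096276)≈0.536644; next y=4/5·0.283073+3/4·0.536644≈0.628941
n=10: y≈0.628941, sp=5, e=sp−y≈4.371059; I≈5.444346, D=e−e_prev≈3.654132; u=0·4.371059+1/2·5.444346+0·3.654132≈2.722173; next y=4/5·0.628941+3/4·2.722173≈2.544783
n=11: y≈2.544783, sp=5, e=sp−y≈2.455217; I≈7.899564, D=e−e_prev≈-1.915842; u=0·2.455217+1/2·7.899564+0·(-1.915842)≈3.949782; next y=4/5·2.544783+3/4·3.949782≈4.998163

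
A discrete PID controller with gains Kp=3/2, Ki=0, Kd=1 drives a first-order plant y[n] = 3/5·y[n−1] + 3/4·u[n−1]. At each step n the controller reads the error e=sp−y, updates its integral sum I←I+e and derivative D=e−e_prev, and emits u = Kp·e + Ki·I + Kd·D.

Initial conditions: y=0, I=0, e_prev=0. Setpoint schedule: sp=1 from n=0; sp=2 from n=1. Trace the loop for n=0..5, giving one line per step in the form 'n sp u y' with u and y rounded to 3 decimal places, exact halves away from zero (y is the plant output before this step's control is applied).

0 1 2.500 0.000
1 2 -0.688 1.875
2 2 3.352 0.609
3 2 -3.589 2.879
4 2 8.289 -0.964
5 2 -12.061 5.639

(exact arithmetic carried between steps; '≈' marks a value shown rounded to 6 d.p. or computed from one; I and e_prev carry over from the previous line; the table rounds u and y to 3 d.p., halves away from zero)
n=0: y=0, sp=1, e=sp−y=1; I=1, D=e−e_prev=1; u=3/2·1+0·1+1·1=2.5; next y=3/5·0+3/4·2.5=1.875
n=1: y=1.875, sp=2, e=sp−y=0.125; I=1.125, D=e−e_prev=-0.875; u=3/2·0.125+0·1.125+1·(-0.875)=-0.6875; next y=3/5·1.875+3/4·(-0.6875)=0.609375
n=2: y=0.609375, sp=2, e=sp−y=1.390625; I=2.515625, D=e−e_prev=1.265625; u=3/2·1.390625+0·2.515625+1·1.265625≈3.351563; next y=3/5·0.609375+3/4·3.351563≈2.879297
n=3: y≈2.879297, sp=2, e=sp−y≈-0.879297; I≈1.636328, D=e−e_prev≈-2.269922; u=3/2·(-0.879297)+0·1.636328+1·(-2.269922)≈-3.588867; next y=3/5·2.879297+3/4·(-3.588867)≈-0.964072
n=4: y≈-0.964072, sp=2, e=sp−y≈2.964072; I≈4.600400, D=e−e_prev≈3.843369; u=3/2·2.964072+0·4.600400+1·3.843369≈8.289478; next y=3/5·(-0.964072)+3/4·8.289478≈5.638665
n=5: y≈5.638665, sp=2, e=sp−y≈-3.638665; I≈0.961736, D=e−e_prev≈-6.602737; u=3/2·(-3.638665)+0·0.961736+1·(-6.602737)≈-12.060734; next y=3/5·5.638665+3/4·(-12.060734)≈-5.662352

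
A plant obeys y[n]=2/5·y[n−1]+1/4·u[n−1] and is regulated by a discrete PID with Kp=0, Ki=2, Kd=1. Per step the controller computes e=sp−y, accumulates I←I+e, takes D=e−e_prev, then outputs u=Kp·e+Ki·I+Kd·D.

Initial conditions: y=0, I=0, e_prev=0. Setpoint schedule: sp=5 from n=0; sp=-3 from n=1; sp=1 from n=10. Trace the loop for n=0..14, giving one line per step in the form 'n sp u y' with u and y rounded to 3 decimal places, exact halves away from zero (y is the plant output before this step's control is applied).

0 5 15.000 0.000
1 -3 -15.250 3.750
2 -3 1.188 -2.313
3 -3 -11.303 -0.628
4 -3 -7.016 -3.077
5 -3 -9.587 -2.985
6 -3 -7.708 -3.591
7 -3 -7.815 -3.363
8 -3 -7.053 -3.299
9 -3 -7.039 -3.083
10 1 5.073 -2.993
11 1 -0.043 0.071
12 1 5.039 0.018
13 1 3.203 1.267
14 1 3.797 1.307

(exact arithmetic carried between steps; '≈' marks a value shown rounded to 6 d.p. or computed from one; I and e_prev carry over from the previous line; the table rounds u and y to 3 d.p., halves away from zero)
n=0: y=0, sp=5, e=sp−y=5; I=5, D=e−e_prev=5; u=0·5+2·5+1·5=15; next y=2/5·0+1/4·15=3.75
n=1: y=3.75, sp=-3, e=sp−y=-6.75; I=-1.75, D=e−e_prev=-11.75; u=0·(-6.75)+2·(-1.75)+1·(-11.75)=-15.25; next y=2/5·3.75+1/4·(-15.25)=-2.3125
n=2: y=-2.3125, sp=-3, e=sp−y=-0.6875; I=-2.4375, D=e−e_prev=6.0625; u=0·(-0.6875)+2·(-2.4375)+1·6.0625=1.1875; next y=2/5·(-2.3125)+1/4·1.1875=-0.628125
n=3: y=-0.628125, sp=-3, e=sp−y=-2.371875; I=-4.809375, D=e−e_prev=-1.684375; u=0·(-2.371875)+2·(-4.809375)+1·(-1.684375)=-11.303125; next y=2/5·(-0.628125)+1/4·(-11.303125)≈-3.077031
n=4: y≈-3.077031, sp=-3, e=sp−y≈0.077031; I≈-4.732344, D=e−e_prev≈2.448906; u=0·0.077031+2·(-4.732344)+1·2.448906≈-7.015781; next y=2/5·(-3.077031)+1/4·(-7.015781)≈-2.984758
n=5: y≈-2.984758, sp=-3, e=sp−y≈-0.015242; I≈-4.747586, D=e−e_prev≈-0.092273; u=0·(-0.015242)+2·(-4.747586)+1·(-0.092273)≈-9.587445; next y=2/5·(-2.984758)+1/4·(-9.587445)≈-3.590764
n=6: y≈-3.590764, sp=-3, e=sp−y≈0.590764; I≈-4.156821, D=e−e_prev≈0.606007; u=0·0.590764+2·(-4.156821)+1·0.606007≈-7.707636; next y=2/5·(-3.590764)+1/4·(-7.707636)≈-3.363215
n=7: y≈-3.363215, sp=-3, e=sp−y≈0.363215; I≈-3.793607, D=e−e_prev≈-0.227550; u=0·0.363215+2·(-3.793607)+1·(-0.227550)≈-7.814763; next y=2/5·(-3.363215)+1/4·(-7.814763)≈-3.298977
n=8: y≈-3.298977, sp=-3, e=sp−y≈0.298977; I≈-3.494630, D=e−e_prev≈-0.064238; u=0·0.298977+2·(-3.494630)+1·(-0.064238)≈-7.053498; next y=2/5·(-3.298977)+1/4·(-7.053498)≈-3.082965
n=9: y≈-3.082965, sp=-3, e=sp−y≈0.082965; I≈-3.411665, D=e−e_prev≈-0.216011; u=0·0.082965+2·(-3.411665)+1·(-0.216011)≈-7.039341; next y=2/5·(-3.082965)+1/4·(-7.039341)≈-2.993021
n=10: y≈-2.993021, sp=1, e=sp−y≈3.993021; I≈0.581357, D=e−e_prev≈3.910056; u=0·3.993021+2·0.581357+1·3.910056≈5.072769; next y=2/5·(-2.993021)+1/4·5.072769≈0.070984
n=11: y≈0.070984, sp=1, e=sp−y≈0.929016; I≈1.510373, D=e−e_prev≈-3.064005; u=0·0.929016+2·1.510373+1·(-3.064005)≈-0.043260; next y=2/5·0.070984+1/4·(-0.043260)≈0.017579
n=12: y≈0.017579, sp=1, e=sp−y≈0.982421; I≈2.492794, D=e−e_prev≈0.053405; u=0·0.982421+2·2.492794+1·0.053405≈5.038993; next y=2/5·0.017579+1/4·5.038993≈1.266780
n=13: y≈1.266780, sp=1, e=sp−y≈-0.266780; I≈2.226014, D=e−e_prev≈-1.249201; u=0·(-0.266780)+2·2.226014+1·(-1.249201)≈3.202827; next y=2/5·1.266780+1/4·3.202827≈1.307419
n=14: y≈1.307419, sp=1, e=sp−y≈-0.307419; I≈1.918596, D=e−e_prev≈-0.040639; u=0·(-0.307419)+2·1.918596+1·(-0.040639)≈3.796552; next y=2/5·1.307419+1/4·3.796552≈1.472106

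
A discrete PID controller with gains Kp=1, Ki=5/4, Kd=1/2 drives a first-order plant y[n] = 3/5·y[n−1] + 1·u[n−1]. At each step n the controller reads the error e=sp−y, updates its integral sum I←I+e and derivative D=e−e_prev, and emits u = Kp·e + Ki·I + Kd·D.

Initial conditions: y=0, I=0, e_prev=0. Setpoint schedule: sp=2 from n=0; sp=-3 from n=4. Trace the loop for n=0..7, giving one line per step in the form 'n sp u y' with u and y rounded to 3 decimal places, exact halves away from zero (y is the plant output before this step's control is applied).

(exact arithmetic carried between steps; '≈' marks a value shown rounded to 6 d.p. or computed from one; I and e_prev carry over from the previous line; the table rounds u and y to 3 d.p., halves away from zero)
n=0: y=0, sp=2, e=sp−y=2; I=2, D=e−e_prev=2; u=1·2+5/4·2+1/2·2=5.5; next y=3/5·0+1·5.5=5.5
n=1: y=5.5, sp=2, e=sp−y=-3.5; I=-1.5, D=e−e_prev=-5.5; u=1·(-3.5)+5/4·(-1.5)+1/2·(-5.5)=-8.125; next y=3/5·5.5+1·(-8.125)=-4.825
n=2: y=-4.825, sp=2, e=sp−y=6.825; I=5.325, D=e−e_prev=10.325; u=1·6.825+5/4·5.325+1/2·10.325=18.64375; next y=3/5·(-4.825)+1·18.64375=15.74875
n=3: y=15.74875, sp=2, e=sp−y=-13.74875; I=-8.42375, D=e−e_prev=-20.57375; u=1·(-13.74875)+5/4·(-8.42375)+1/2·(-20.57375)≈-34.565313; next y=3/5·15.74875+1·(-34.565313)≈-25.116063
n=4: y≈-25.116063, sp=-3, e=sp−y≈22.116063; I≈13.692313, D=e−e_prev≈35.864813; u=1·22.116063+5/4·13.692313+1/2·35.864813≈57.163859; next y=3/5·(-25.116063)+1·57.163859≈42.094222
n=5: y≈42.094222, sp=-3, e=sp−y≈-45.094222; I≈-31.401909, D=e−e_prev≈-67.210284; u=1·(-45.094222)+5/4·(-31.401909)+1/2·(-67.210284)≈-117.951751; next y=3/5·42.094222+1·(-117.951751)≈-92.695218
n=6: y≈-92.695218, sp=-3, e=sp−y≈89.695218; I≈58.293308, D=e−e_prev≈134.789440; u=1·89.695218+5/4·58.293308+1/2·134.789440≈229.956573; next y=3/5·(-92.695218)+1·229.956573≈174.339442
n=7: y≈174.339442, sp=-3, e=sp−y≈-177.339442; I≈-119.046134, D=e−e_prev≈-267.034660; u=1·(-177.339442)+5/4·(-119.046134)+1/2·(-267.034660)≈-459.664439; next y=3/5·174.339442+1·(-459.664439)≈-355.060774

0 2 5.500 0.000
1 2 -8.125 5.500
2 2 18.644 -4.825
3 2 -34.565 15.749
4 -3 57.164 -25.116
5 -3 -117.952 42.094
6 -3 229.957 -92.695
7 -3 -459.664 174.339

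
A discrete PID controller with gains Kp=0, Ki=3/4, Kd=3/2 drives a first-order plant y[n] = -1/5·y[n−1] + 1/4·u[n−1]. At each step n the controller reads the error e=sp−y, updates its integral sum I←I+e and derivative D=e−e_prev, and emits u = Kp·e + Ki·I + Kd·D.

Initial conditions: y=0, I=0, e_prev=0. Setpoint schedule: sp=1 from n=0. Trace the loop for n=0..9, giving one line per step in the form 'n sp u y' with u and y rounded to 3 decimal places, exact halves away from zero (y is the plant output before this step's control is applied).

(exact arithmetic carried between steps; '≈' marks a value shown rounded to 6 d.p. or computed from one; I and e_prev carry over from the previous line; the table rounds u and y to 3 d.p., halves away from zero)
n=0: y=0, sp=1, e=sp−y=1; I=1, D=e−e_prev=1; u=0·1+3/4·1+3/2·1=2.25; next y=-1/5·0+1/4·2.25=0.5625
n=1: y=0.5625, sp=1, e=sp−y=0.4375; I=1.4375, D=e−e_prev=-0.5625; u=0·0.4375+3/4·1.4375+3/2·(-0.5625)=0.234375; next y=-1/5·0.5625+1/4·0.234375≈-0.053906
n=2: y≈-0.053906, sp=1, e=sp−y≈1.053906; I≈2.491406, D=e−e_prev≈0.616406; u=0·1.053906+3/4·2.491406+3/2·0.616406≈2.793164; next y=-1/5·(-0.053906)+1/4·2.793164≈0.709072
n=3: y≈0.709072, sp=1, e=sp−y≈0.290928; I≈2.782334, D=e−e_prev≈-0.762979; u=0·0.290928+3/4·2.782334+3/2·(-0.762979)≈0.942283; next y=-1/5·0.709072+1/4·0.942283≈0.093756
n=4: y≈0.093756, sp=1, e=sp−y≈0.906244; I≈3.688578, D=e−e_prev≈0.615316; u=0·0.906244+3/4·3.688578+3/2·0.615316≈3.689407; next y=-1/5·0.093756+1/4·3.689407≈0.903601
n=5: y≈0.903601, sp=1, e=sp−y≈0.096399; I≈3.784977, D=e−e_prev≈-0.809844; u=0·0.096399+3/4·3.784977+3/2·(-0.809844)≈1.623966; next y=-1/5·0.903601+1/4·1.623966≈0.225271
n=6: y≈0.225271, sp=1, e=sp−y≈0.774729; I≈4.559706, D=e−e_prev≈0.678329; u=0·0.774729+3/4·4.559706+3/2·0.678329≈4.437273; next y=-1/5·0.225271+1/4·4.437273≈1.064264
n=7: y≈1.064264, sp=1, e=sp−y≈-0.064264; I≈4.495442, D=e−e_prev≈-0.838992; u=0·(-0.064264)+3/4·4.495442+3/2·(-0.838992)≈2.113093; next y=-1/5·1.064264+1/4·2.113093≈0.315420
n=8: y≈0.315420, sp=1, e=sp−y≈0.684580; I≈5.180021, D=e−e_prev≈0.748844; u=0·0.684580+3/4·5.180021+3/2·0.748844≈5.008281; next y=-1/5·0.315420+1/4·5.008281≈1.188986
n=9: y≈1.188986, sp=1, e=sp−y≈-0.188986; I≈4.991035, D=e−e_prev≈-0.873566; u=0·(-0.188986)+3/4·4.991035+3/2·(-0.873566)≈2.432927; next y=-1/5·1.188986+1/4·2.432927≈0.370435

0 1 2.250 0.000
1 1 0.234 0.563
2 1 2.793 -0.054
3 1 0.942 0.709
4 1 3.689 0.094
5 1 1.624 0.904
6 1 4.437 0.225
7 1 2.113 1.064
8 1 5.008 0.315
9 1 2.433 1.189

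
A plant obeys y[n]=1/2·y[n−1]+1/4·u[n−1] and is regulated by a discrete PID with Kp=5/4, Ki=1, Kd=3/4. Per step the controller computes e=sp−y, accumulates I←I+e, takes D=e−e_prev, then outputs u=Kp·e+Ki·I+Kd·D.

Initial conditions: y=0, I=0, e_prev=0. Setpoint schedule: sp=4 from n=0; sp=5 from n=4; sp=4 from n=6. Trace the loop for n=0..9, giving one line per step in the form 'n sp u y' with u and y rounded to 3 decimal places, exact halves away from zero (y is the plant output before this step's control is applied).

0 4 12.000 0.000
1 4 4.000 3.000
2 4 8.750 2.500
3 4 7.063 3.438
4 5 11.188 3.484
5 5 8.824 4.539
6 4 7.267 4.476
7 4 8.757 4.054
8 4 7.901 4.216
9 4 8.205 4.083

(exact arithmetic carried between steps; '≈' marks a value shown rounded to 6 d.p. or computed from one; I and e_prev carry over from the previous line; the table rounds u and y to 3 d.p., halves away from zero)
n=0: y=0, sp=4, e=sp−y=4; I=4, D=e−e_prev=4; u=5/4·4+1·4+3/4·4=12; next y=1/2·0+1/4·12=3
n=1: y=3, sp=4, e=sp−y=1; I=5, D=e−e_prev=-3; u=5/4·1+1·5+3/4·(-3)=4; next y=1/2·3+1/4·4=2.5
n=2: y=2.5, sp=4, e=sp−y=1.5; I=6.5, D=e−e_prev=0.5; u=5/4·1.5+1·6.5+3/4·0.5=8.75; next y=1/2·2.5+1/4·8.75=3.4375
n=3: y=3.4375, sp=4, e=sp−y=0.5625; I=7.0625, D=e−e_prev=-0.9375; u=5/4·0.5625+1·7.0625+3/4·(-0.9375)=7.0625; next y=1/2·3.4375+1/4·7.0625=3.484375
n=4: y=3.484375, sp=5, e=sp−y=1.515625; I=8.578125, D=e−e_prev=0.953125; u=5/4·1.515625+1·8.578125+3/4·0.953125=11.1875; next y=1/2·3.484375+1/4·11.1875≈4.539063
n=5: y≈4.539063, sp=5, e=sp−y≈0.460938; I≈9.039063, D=e−e_prev≈-1.054688; u=5/4·0.460938+1·9.039063+3/4·(-1.054688)≈8.824219; next y=1/2·4.539063+1/4·8.824219≈4.475586
n=6: y≈4.475586, sp=4, e=sp−y≈-0.475586; I≈8.563477, D=e−e_prev≈-0.936523; u=5/4·(-0.475586)+1·8.563477+3/4·(-0.936523)≈7.266602; next y=1/2·4.475586+1/4·7.266602≈4.054443
n=7: y≈4.054443, sp=4, e=sp−y≈-0.054443; I≈8.509033, D=e−e_prev≈0.421143; u=5/4·(-0.054443)+1·8.509033+3/4·0.421143≈8.756836; next y=1/2·4.054443+1/4·8.756836≈4.216431
n=8: y≈4.216431, sp=4, e=sp−y≈-0.216431; I≈8.292603, D=e−e_prev≈-0.161987; u=5/4·(-0.216431)+1·8.292603+3/4·(-0.161987)≈7.900574; next y=1/2·4.216431+1/4·7.900574≈4.083359
n=9: y≈4.083359, sp=4, e=sp−y≈-0.083359; I≈8.209244, D=e−e_prev≈0.133072; u=5/4·(-0.083359)+1·8.209244+3/4·0.133072≈8.204849; next y=1/2·4.083359+1/4·8.204849≈4.092892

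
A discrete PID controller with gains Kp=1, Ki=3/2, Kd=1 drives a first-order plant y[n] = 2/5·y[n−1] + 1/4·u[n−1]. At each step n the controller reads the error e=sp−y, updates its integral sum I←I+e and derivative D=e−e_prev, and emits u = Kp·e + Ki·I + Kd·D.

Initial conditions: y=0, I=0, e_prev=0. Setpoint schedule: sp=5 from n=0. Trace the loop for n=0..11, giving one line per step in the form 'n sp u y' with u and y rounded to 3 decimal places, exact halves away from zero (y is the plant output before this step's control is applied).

(exact arithmetic carried between steps; '≈' marks a value shown rounded to 6 d.p. or computed from one; I and e_prev carry over from the previous line; the table rounds u and y to 3 d.p., halves away from zero)
n=0: y=0, sp=5, e=sp−y=5; I=5, D=e−e_prev=5; u=1·5+3/2·5+1·5=17.5; next y=2/5·0+1/4·17.5=4.375
n=1: y=4.375, sp=5, e=sp−y=0.625; I=5.625, D=e−e_prev=-4.375; u=1·0.625+3/2·5.625+1·(-4.375)=4.6875; next y=2/5·4.375+1/4·4.6875=2.921875
n=2: y=2.921875, sp=5, e=sp−y=2.078125; I=7.703125, D=e−e_prev=1.453125; u=1·2.078125+3/2·7.703125+1·1.453125≈15.085938; next y=2/5·2.921875+1/4·15.085938≈4.940234
n=3: y≈4.940234, sp=5, e=sp−y≈0.059766; I≈7.762891, D=e−e_prev≈-2.018359; u=1·0.059766+3/2·7.762891+1·(-2.018359)≈9.685742; next y=2/5·4.940234+1/4·9.685742≈4.397529
n=4: y≈4.397529, sp=5, e=sp−y≈0.602471; I≈8.365361, D=e−e_prev≈0.542705; u=1·0.602471+3/2·8.365361+1·0.542705≈13.693218; next y=2/5·4.397529+1/4·13.693218≈5.182316
n=5: y≈5.182316, sp=5, e=sp−y≈-0.182316; I≈8.183045, D=e−e_prev≈-0.784787; u=1·(-0.182316)+3/2·8.183045+1·(-0.784787)≈11.307465; next y=2/5·5.182316+1/4·11.307465≈4.899793
n=6: y≈4.899793, sp=5, e=sp−y≈0.100207; I≈8.283253, D=e−e_prev≈0.282524; u=1·0.100207+3/2·8.283253+1·0.282524≈12.807610; next y=2/5·4.899793+1/4·12.807610≈5.161819
n=7: y≈5.161819, sp=5, e=sp−y≈-0.161819; I≈8.121433, D=e−e_prev≈-0.262027; u=1·(-0.161819)+3/2·8.121433+1·(-0.262027)≈11.758303; next y=2/5·5.161819+1/4·11.758303≈5.004304
n=8: y≈5.004304, sp=5, e=sp−y≈-0.004304; I≈8.117129, D=e−e_prev≈0.157516; u=1·(-0.004304)+3/2·8.117129+1·0.157516≈12.328906; next y=2/5·5.004304+1/4·12.328906≈5.083948
n=9: y≈5.083948, sp=5, e=sp−y≈-0.083948; I≈8.033181, D=e−e_prev≈-0.079644; u=1·(-0.083948)+3/2·8.033181+1·(-0.079644)≈11.886180; next y=2/5·5.083948+1/4·11.886180≈5.005124
n=10: y≈5.005124, sp=5, e=sp−y≈-0.005124; I≈8.028057, D=e−e_prev≈0.078824; u=1·(-0.005124)+3/2·8.028057+1·0.078824≈12.115786; next y=2/5·5.005124+1/4·12.115786≈5.030996
n=11: y≈5.030996, sp=5, e=sp−y≈-0.030996; I≈7.997061, D=e−e_prev≈-0.025872; u=1·(-0.030996)+3/2·7.997061+1·(-0.025872)≈11.938724; next y=2/5·5.030996+1/4·11.938724≈4.997079

0 5 17.500 0.000
1 5 4.688 4.375
2 5 15.086 2.922
3 5 9.686 4.940
4 5 13.693 4.398
5 5 11.307 5.182
6 5 12.808 4.900
7 5 11.758 5.162
8 5 12.329 5.004
9 5 11.886 5.084
10 5 12.116 5.005
11 5 11.939 5.031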